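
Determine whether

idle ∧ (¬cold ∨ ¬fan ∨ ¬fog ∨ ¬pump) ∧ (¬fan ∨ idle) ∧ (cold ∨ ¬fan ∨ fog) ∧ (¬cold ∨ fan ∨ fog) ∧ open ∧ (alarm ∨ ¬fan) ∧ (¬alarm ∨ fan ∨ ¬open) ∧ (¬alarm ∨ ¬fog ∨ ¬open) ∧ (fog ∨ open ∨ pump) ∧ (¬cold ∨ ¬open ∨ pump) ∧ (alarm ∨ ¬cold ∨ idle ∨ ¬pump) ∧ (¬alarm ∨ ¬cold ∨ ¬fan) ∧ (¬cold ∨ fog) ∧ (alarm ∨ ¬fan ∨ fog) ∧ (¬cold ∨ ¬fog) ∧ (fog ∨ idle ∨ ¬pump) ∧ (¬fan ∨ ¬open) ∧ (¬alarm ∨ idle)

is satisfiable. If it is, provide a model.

Unit clause (idle) forces idle = True.
Unit clause (open) forces open = True.
In (¬fan ∨ ¬open) only ¬fan is left, so fan = False.
In (¬alarm ∨ fan ∨ ¬open) only ¬alarm is left, so alarm = False.
Set pump = True.
Set fog = True.
  then (¬cold ∨ ¬fog) forces cold = False.
All clauses satisfied.

pump: True, fan: False, fog: True, idle: True, cold: False, open: True, alarm: False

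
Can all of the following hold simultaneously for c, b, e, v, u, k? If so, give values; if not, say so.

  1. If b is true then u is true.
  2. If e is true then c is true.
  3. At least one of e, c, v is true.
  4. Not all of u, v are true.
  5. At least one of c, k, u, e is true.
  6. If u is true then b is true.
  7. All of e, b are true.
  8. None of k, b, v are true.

Unsatisfiable

Case b = True:
  Constraint (8) is violated (b=T) — contradiction.
Case b = False:
  Constraint (7) is violated (b=F) — contradiction.
Both cases fail — unsatisfiable.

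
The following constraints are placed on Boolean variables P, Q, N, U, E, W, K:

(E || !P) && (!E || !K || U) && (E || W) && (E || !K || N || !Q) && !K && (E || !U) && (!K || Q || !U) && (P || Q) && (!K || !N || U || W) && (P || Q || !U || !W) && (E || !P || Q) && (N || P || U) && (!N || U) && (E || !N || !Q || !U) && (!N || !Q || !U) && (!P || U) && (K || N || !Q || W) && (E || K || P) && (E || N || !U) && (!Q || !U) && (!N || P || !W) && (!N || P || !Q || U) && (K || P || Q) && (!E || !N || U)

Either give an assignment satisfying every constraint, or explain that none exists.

Unit clause (!K) forces K = False.
Try P = False:
  (P || Q) forces Q = True.
  (E || K || P) forces E = True.
  (!Q || !U) forces U = False.
  (N || P || U) forces N = True.
  clause (!N || U) is falsified — backtrack.
So P = True.
  then (E || !P) forces E = True.
  then (!P || U) forces U = True.
  then (!Q || !U) forces Q = False.
Set N = False.
Set W = True.
All clauses satisfied.

P: True, Q: False, N: False, U: True, E: True, W: True, K: False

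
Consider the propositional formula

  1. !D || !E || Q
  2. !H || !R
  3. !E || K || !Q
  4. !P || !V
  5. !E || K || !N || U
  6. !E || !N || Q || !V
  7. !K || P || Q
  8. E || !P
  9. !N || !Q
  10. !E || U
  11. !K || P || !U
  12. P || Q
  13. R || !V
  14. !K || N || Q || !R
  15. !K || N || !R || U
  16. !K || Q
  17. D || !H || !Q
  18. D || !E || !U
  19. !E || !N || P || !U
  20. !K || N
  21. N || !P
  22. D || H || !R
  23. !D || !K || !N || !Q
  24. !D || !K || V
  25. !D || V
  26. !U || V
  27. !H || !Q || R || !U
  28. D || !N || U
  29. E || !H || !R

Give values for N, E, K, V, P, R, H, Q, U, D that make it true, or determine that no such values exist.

N = False; E = False; K = False; V = True; P = False; R = True; H = False; Q = True; U = True; D = True

Set N = False.
  then (!K || N) forces K = False.
  then (N || !P) forces P = False.
  then (P || Q) forces Q = True.
  then (!E || K || !Q) forces E = False.
Set V = True.
  then (R || !V) forces R = True.
  then (E || !H || !R) forces H = False.
  then (D || H || !R) forces D = True.
Set U = True.
All clauses satisfied.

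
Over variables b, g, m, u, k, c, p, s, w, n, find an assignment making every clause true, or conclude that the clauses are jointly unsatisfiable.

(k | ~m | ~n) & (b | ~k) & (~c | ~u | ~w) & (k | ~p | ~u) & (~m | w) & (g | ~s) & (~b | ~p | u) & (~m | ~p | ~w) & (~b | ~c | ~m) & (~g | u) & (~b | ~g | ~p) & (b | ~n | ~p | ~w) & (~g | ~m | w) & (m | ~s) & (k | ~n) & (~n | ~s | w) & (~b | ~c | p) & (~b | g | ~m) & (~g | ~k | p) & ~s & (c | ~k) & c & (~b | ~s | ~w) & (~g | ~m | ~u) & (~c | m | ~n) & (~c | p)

Unit clause (~s) forces s = False.
Unit clause (c) forces c = True.
In (~c | p) only p is left, so p = True.
Set b = False.
  then (b | ~k) forces k = False.
  then (k | ~p | ~u) forces u = False.
  then (~g | u) forces g = False.
  then (k | ~n) forces n = False.
Set m = False.
Set w = False.
All clauses satisfied.

b: False, g: False, m: False, u: False, k: False, c: True, p: True, s: False, w: False, n: False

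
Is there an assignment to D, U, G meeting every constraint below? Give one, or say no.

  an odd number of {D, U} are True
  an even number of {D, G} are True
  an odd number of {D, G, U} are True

D = False, U = True, G = False

{D, U}: 1 true → odd ✓
{D, G}: 0 true → even ✓
{D, G, U}: 1 true → odd ✓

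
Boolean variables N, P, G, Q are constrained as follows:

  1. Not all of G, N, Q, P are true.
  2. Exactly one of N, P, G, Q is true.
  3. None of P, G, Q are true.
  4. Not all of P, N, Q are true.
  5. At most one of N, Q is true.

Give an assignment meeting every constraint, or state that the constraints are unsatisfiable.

N: True; P: False; G: False; Q: False

  (1) {G, N, Q, P}: 1/4 true — not all ✓
  (2) {N, P, G, Q}: 1 true — exactly one ✓
  (3) {P, G, Q}: 0 true — none ✓
  (4) {P, N, Q}: 1/3 true — not all ✓
  (5) {N, Q}: 1 true — at most one ✓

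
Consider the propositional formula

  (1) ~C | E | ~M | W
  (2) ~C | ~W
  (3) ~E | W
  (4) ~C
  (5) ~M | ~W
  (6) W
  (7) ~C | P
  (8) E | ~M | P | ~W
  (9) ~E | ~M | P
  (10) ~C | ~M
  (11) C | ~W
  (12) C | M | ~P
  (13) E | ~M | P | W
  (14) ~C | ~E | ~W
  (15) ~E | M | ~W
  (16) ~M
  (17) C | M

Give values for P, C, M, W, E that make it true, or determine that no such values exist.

Case C = True:
  Clause (~C) is falsified — contradiction.
Case C = False:
  (W) forces W = True.
  Clause (C | ~W) is falsified — contradiction.
Both cases fail, so the formula is unsatisfiable.

No satisfying assignment exists.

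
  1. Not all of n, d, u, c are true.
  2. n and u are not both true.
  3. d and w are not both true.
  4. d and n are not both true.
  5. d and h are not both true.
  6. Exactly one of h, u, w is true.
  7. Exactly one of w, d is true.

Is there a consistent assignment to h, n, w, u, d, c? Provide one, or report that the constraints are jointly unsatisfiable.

h: False; n: False; w: False; u: True; d: True; c: True

  (1) {n, d, u, c}: 3/4 true — not all ✓
  (2) n=F, u=T — not both ✓
  (3) d=T, w=F — not both ✓
  (4) d=T, n=F — not both ✓
  (5) d=T, h=F — not both ✓
  (6) {h, u, w}: 1 true — exactly one ✓
  (7) {w, d}: 1 true — exactly one ✓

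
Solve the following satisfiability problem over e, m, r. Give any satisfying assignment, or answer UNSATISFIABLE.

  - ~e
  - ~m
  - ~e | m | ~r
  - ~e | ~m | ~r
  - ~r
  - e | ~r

e = False, m = False, r = False

Unit clause (~e) forces e = False.
Unit clause (~m) forces m = False.
Unit clause (~r) forces r = False.
Check each clause:
  (~e): ~e holds.
  (~m): ~m holds.
  (~e | m | ~r): ~e holds.
  (~e | ~m | ~r): ~e holds.
  (~r): ~r holds.
  (e | ~r): ~r holds.
All clauses satisfied.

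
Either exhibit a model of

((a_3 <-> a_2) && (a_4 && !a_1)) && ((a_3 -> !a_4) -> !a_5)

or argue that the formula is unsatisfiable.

a_1 = False, a_2 = False, a_3 = False, a_4 = True, a_5 = False

  (a_3 <-> a_2) && (a_4 && !a_1) = True
    a_3 <-> a_2 = True
    a_4 && !a_1 = True
      !a_1 = True
  (a_3 -> !a_4) -> !a_5 = True
    a_3 -> !a_4 = True
      !a_4 = False
    !a_5 = True
Both conjuncts True, so the formula holds.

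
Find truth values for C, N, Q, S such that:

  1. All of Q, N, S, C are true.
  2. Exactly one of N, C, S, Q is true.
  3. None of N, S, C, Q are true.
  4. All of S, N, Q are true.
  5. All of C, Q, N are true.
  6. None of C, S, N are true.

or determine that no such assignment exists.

Unsatisfiable — no assignment works.

Case C = True:
  Constraint (3) is violated (C=T) — contradiction.
Case C = False:
  Constraint (1) is violated (C=F) — contradiction.
Both cases fail — unsatisfiable.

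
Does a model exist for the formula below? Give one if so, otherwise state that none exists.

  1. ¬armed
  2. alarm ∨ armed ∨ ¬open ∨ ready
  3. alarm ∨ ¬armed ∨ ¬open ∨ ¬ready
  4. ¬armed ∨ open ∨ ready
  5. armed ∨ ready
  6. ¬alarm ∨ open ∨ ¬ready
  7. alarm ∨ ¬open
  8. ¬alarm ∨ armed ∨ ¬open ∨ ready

armed = False, alarm = True, open = True, ready = True

Unit clause (¬armed) forces armed = False.
In (armed ∨ ready) only ready is left, so ready = True.
Set alarm = True.
  then (¬alarm ∨ open ∨ ¬ready) forces open = True.
Check each clause:
  (¬armed): ¬armed holds.
  (alarm ∨ armed ∨ ¬open ∨ ready): alarm holds.
  (alarm ∨ ¬armed ∨ ¬open ∨ ¬ready): alarm holds.
  (¬armed ∨ open ∨ ready): ¬armed holds.
  (armed ∨ ready): ready holds.
  (¬alarm ∨ open ∨ ¬ready): open holds.
  (alarm ∨ ¬open): alarm holds.
  (¬alarm ∨ armed ∨ ¬open ∨ ready): ready holds.
All clauses satisfied.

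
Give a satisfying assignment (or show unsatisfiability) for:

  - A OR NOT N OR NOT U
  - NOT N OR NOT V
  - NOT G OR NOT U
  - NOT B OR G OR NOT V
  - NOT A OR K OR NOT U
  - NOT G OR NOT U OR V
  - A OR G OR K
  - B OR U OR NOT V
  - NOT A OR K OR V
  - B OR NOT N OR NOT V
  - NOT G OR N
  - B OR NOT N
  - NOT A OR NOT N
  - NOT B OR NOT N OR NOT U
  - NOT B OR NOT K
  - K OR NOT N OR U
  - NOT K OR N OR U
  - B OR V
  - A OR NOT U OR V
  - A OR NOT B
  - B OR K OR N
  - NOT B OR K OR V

K: True, B: False, A: True, V: True, G: False, N: False, U: True

Set K = True.
  then (NOT B OR NOT K) forces B = False.
  then (B OR V) forces V = True.
  then (NOT N OR NOT V) forces N = False.
  then (B OR U OR NOT V) forces U = True.
  then (NOT G OR N) forces G = False.
Set A = True.
All clauses satisfied.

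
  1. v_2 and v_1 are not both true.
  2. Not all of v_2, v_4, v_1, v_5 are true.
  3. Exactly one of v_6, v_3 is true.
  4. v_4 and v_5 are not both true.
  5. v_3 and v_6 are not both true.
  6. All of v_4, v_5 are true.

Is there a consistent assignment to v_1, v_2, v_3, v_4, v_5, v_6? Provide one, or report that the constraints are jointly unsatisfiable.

Case v_4 = True:
  (4) with v_4=T forces v_5 = False.
  Constraint (6) is violated (v_5=F) — contradiction.
Case v_4 = False:
  Constraint (6) is violated (v_4=F) — contradiction.
Both cases fail — unsatisfiable.

Unsatisfiable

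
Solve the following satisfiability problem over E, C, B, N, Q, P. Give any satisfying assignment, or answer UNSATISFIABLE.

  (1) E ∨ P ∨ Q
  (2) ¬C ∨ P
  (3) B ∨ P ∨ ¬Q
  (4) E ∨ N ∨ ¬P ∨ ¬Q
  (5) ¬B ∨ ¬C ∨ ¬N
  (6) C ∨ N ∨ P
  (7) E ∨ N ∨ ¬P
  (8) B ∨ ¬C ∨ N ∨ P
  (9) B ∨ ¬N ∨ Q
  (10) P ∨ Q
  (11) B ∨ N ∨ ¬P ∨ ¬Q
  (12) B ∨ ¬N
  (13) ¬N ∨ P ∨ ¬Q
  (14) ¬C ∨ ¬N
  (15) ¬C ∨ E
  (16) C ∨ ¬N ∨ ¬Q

E = True, C = True, B = True, N = False, Q = True, P = True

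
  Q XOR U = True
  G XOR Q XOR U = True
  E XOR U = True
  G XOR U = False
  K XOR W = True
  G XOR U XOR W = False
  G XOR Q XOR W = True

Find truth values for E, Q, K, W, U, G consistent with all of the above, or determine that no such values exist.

E=T, Q=T, K=T, W=F, U=F, G=F

Q XOR U = T XOR F = True ✓
G XOR Q XOR U = F XOR T XOR F = True ✓
E XOR U = T XOR F = True ✓
G XOR U = F XOR F = False ✓
K XOR W = T XOR F = True ✓
G XOR U XOR W = F XOR F XOR F = False ✓
G XOR Q XOR W = F XOR T XOR F = True ✓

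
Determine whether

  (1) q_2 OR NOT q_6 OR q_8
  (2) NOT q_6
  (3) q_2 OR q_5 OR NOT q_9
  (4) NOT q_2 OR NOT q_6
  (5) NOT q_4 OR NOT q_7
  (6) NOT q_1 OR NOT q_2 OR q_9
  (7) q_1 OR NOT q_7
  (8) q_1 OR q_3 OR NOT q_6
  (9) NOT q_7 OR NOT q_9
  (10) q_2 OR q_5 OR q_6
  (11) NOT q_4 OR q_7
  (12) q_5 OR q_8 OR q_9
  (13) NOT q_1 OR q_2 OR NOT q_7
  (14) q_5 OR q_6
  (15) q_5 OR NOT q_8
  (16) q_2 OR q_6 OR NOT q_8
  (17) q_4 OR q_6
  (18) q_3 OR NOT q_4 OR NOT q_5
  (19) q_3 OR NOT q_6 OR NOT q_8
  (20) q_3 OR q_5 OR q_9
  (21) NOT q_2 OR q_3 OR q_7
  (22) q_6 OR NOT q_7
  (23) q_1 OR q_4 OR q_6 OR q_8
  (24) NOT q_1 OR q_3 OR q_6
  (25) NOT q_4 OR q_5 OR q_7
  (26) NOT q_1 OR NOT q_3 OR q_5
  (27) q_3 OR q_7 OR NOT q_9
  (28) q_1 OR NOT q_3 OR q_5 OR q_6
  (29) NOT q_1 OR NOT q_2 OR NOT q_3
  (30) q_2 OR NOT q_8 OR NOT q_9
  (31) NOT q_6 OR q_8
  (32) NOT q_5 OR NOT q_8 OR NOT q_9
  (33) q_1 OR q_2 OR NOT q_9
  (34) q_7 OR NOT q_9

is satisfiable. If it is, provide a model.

Case q_4 = True:
  (NOT q_6) forces q_6 = False.
  (NOT q_4 OR NOT q_7) forces q_7 = False.
  Clause (NOT q_4 OR q_7) is falsified — contradiction.
Case q_4 = False:
  (NOT q_6) forces q_6 = False.
  Clause (q_4 OR q_6) is falsified — contradiction.
Both cases fail, so the formula is unsatisfiable.

Unsatisfiable — no assignment works.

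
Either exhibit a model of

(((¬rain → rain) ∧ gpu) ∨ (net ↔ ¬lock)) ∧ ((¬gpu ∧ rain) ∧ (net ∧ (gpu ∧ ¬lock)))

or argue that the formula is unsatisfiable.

Case gpu = True: the conjunct ¬gpu is False.
Case gpu = False: the conjunct gpu is False.
Both cases fail — unsatisfiable.

Unsatisfiable — no assignment works.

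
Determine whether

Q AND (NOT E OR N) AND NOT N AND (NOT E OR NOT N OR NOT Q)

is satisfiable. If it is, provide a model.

Unit clause (Q) forces Q = True.
Unit clause (NOT N) forces N = False.
In (NOT E OR N) only NOT E is left, so E = False.
Check each clause:
  (Q): Q holds.
  (NOT E OR N): NOT E holds.
  (NOT N): NOT N holds.
  (NOT E OR NOT N OR NOT Q): NOT E holds.
All clauses satisfied.

Q = True, N = False, E = False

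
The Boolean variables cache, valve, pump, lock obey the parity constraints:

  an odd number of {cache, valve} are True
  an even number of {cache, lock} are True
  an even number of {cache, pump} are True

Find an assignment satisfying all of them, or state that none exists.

cache=T, valve=F, pump=T, lock=T

{cache, valve}: 1 true → odd ✓
{cache, lock}: 2 true → even ✓
{cache, pump}: 2 true → even ✓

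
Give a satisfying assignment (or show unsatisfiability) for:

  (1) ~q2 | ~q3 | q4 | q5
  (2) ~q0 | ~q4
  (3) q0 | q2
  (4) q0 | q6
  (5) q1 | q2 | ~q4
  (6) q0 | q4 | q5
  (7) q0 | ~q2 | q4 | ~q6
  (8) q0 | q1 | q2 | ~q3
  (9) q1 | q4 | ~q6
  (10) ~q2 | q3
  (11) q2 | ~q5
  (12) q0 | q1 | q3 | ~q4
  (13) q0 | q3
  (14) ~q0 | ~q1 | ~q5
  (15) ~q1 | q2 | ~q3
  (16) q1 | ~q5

q0 = True; q1 = True; q2 = False; q3 = False; q4 = False; q5 = False; q6 = False

Set q0 = True.
  then (~q0 | ~q4) forces q4 = False.
Set q1 = True.
  then (~q0 | ~q1 | ~q5) forces q5 = False.
Try q2 = True:
  (~q2 | ~q3 | q4 | q5) forces q3 = False.
  clause (~q2 | q3) is falsified — backtrack.
So q2 = False.
  then (~q1 | q2 | ~q3) forces q3 = False.
Set q6 = False.
All clauses satisfied.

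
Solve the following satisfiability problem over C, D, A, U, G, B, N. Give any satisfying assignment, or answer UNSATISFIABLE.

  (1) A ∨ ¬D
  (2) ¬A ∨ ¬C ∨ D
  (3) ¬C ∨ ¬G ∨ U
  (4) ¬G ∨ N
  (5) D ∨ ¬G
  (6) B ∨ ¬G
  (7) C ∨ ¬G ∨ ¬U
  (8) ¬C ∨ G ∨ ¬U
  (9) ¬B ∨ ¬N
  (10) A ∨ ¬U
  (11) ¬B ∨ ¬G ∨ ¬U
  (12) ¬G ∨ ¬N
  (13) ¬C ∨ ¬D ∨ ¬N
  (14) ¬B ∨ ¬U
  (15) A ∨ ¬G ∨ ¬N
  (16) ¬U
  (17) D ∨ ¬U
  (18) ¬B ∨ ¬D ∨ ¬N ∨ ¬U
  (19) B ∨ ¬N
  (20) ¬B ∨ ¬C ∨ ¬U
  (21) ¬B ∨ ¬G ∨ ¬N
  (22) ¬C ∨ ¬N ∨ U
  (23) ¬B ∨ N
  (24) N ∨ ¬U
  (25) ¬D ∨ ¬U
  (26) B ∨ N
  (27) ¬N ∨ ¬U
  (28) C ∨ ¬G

Case B = True:
  (¬B ∨ ¬N) forces N = False.
  Clause (¬B ∨ N) is falsified — contradiction.
Case B = False:
  (B ∨ ¬G) forces G = False.
  (¬U) forces U = False.
  (B ∨ ¬N) forces N = False.
  Clause (B ∨ N) is falsified — contradiction.
Both cases fail, so the formula is unsatisfiable.

Unsatisfiable — no assignment works.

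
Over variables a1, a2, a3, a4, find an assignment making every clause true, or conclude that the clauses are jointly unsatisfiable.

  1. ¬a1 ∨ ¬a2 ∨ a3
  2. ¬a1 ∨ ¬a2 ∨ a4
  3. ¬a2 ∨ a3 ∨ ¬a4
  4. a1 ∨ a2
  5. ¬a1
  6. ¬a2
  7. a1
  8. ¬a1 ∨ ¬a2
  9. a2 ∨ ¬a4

Case a1 = True:
  Clause (¬a1) is falsified — contradiction.
Case a1 = False:
  Clause (a1) is falsified — contradiction.
Both cases fail, so the formula is unsatisfiable.

UNSATISFIABLE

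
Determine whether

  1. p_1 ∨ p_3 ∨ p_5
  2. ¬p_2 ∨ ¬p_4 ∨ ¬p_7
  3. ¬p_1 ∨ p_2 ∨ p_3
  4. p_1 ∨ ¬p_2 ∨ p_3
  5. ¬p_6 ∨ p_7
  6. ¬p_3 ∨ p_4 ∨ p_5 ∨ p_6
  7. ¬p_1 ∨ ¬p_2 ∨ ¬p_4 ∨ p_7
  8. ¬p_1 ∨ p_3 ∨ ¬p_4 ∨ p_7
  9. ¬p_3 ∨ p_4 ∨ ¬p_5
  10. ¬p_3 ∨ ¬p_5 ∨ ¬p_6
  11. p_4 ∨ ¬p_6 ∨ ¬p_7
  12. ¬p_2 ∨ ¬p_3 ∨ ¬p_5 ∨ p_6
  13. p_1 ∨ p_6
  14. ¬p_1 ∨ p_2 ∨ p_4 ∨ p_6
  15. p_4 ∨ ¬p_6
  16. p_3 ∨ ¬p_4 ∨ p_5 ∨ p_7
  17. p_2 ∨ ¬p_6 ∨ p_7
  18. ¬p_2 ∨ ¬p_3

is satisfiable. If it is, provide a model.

p_1 = False; p_2 = False; p_3 = True; p_4 = True; p_5 = False; p_6 = True; p_7 = True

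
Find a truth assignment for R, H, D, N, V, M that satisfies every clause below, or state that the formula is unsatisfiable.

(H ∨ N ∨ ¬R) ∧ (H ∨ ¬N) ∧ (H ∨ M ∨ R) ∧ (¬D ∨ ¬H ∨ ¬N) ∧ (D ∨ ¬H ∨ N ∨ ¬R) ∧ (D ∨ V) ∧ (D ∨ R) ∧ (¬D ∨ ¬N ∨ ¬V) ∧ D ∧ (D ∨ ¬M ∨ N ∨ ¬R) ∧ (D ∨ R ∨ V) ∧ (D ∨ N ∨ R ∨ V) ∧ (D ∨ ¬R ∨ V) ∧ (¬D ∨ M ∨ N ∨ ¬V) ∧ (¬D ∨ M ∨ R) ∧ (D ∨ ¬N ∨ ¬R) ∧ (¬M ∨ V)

Unit clause (D) forces D = True.
Set R = True.
Set H = True.
  then (¬D ∨ ¬H ∨ ¬N) forces N = False.
Set V = True.
  then (¬D ∨ M ∨ N ∨ ¬V) forces M = True.
All clauses satisfied.

R: True, H: True, D: True, N: False, V: True, M: True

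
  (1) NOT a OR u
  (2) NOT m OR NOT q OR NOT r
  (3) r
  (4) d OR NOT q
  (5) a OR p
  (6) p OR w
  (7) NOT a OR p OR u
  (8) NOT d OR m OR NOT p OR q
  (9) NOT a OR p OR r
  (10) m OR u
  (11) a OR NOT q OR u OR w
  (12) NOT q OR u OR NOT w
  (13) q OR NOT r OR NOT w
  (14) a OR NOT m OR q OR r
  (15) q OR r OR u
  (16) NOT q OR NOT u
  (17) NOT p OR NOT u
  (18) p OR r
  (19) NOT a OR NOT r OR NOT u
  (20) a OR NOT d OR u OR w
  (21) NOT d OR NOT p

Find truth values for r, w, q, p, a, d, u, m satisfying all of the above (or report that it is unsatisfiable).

Unit clause (r) forces r = True.
Set w = False.
  then (p OR w) forces p = True.
  then (NOT p OR NOT u) forces u = False.
  then (NOT d OR NOT p) forces d = False.
  then (NOT a OR u) forces a = False.
  then (d OR NOT q) forces q = False.
  then (m OR u) forces m = True.
All clauses satisfied.

r = True; w = False; q = False; p = True; a = False; d = False; u = False; m = True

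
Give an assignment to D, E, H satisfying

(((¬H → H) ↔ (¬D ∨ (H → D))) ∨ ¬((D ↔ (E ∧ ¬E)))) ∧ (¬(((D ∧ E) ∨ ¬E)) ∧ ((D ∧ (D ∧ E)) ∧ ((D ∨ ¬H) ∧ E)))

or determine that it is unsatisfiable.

Case D = True: the formula simplifies to ((¬H → H) ∨ ¬((E ∧ ¬E))) ∧ (¬((E ∨ ¬E)) ∧ (E ∧ E)).
  E = True: the conjunct ¬((E ∨ ¬E)) becomes ¬((True ∨ False)) = False.
  E = False: the conjunct ¬((E ∨ ¬E)) becomes ¬((False ∨ True)) = False.
Case D = False: the conjunct D is False.
Both cases fail — unsatisfiable.

The formula is unsatisfiable.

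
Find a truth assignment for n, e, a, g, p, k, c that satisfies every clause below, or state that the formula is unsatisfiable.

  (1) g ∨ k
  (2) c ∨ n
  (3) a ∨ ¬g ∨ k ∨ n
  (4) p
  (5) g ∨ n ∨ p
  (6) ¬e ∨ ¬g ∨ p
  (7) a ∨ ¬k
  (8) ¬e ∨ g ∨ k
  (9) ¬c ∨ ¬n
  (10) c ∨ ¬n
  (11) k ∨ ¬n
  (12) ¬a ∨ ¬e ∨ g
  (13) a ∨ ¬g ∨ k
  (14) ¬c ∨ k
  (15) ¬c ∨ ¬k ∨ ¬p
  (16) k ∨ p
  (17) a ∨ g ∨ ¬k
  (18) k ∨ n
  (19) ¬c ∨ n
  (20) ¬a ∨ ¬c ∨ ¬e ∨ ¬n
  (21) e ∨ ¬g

Unsatisfiable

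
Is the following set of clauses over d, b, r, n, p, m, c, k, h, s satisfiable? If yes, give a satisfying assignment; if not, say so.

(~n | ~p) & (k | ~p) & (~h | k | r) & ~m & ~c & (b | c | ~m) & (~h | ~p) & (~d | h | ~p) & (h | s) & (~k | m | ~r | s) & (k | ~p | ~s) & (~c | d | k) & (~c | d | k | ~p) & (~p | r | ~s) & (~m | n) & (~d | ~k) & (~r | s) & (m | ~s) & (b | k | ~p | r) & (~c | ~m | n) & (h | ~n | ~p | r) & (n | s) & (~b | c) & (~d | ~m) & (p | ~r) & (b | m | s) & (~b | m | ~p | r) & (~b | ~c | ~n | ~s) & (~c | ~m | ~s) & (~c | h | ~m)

Case b = True:
  (~m) forces m = False.
  (~c) forces c = False.
  Clause (~b | c) is falsified — contradiction.
Case b = False:
  (~m) forces m = False.
  (~c) forces c = False.
  (m | ~s) forces s = False.
  Clause (b | m | s) is falsified — contradiction.
Both cases fail, so the formula is unsatisfiable.

The formula is unsatisfiable.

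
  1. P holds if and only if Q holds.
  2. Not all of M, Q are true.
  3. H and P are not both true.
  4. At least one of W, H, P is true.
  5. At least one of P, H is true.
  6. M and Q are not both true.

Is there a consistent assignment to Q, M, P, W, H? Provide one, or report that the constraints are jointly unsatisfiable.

Q = False, M = False, P = False, W = False, H = True

  (1) P=F, Q=F — same ✓
  (2) {M, Q}: 0/2 true — not all ✓
  (3) H=T, P=F — not both ✓
  (4) {W, H, P}: 1 true — at least one ✓
  (5) {P, H}: 1 true — at least one ✓
  (6) M=F, Q=F — not both ✓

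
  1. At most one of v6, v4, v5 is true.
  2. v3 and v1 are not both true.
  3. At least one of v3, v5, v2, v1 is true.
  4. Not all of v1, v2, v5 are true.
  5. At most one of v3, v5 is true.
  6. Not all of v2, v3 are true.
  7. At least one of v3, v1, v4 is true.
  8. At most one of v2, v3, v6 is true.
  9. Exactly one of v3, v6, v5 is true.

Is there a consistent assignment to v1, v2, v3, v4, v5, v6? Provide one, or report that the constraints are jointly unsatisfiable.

v1 = True, v2 = False, v3 = False, v4 = False, v5 = True, v6 = False

  (1) {v6, v4, v5}: 1 true — at most one ✓
  (2) v3=F, v1=T — not both ✓
  (3) {v3, v5, v2, v1}: 2 true — at least one ✓
  (4) {v1, v2, v5}: 2/3 true — not all ✓
  (5) {v3, v5}: 1 true — at most one ✓
  (6) {v2, v3}: 0/2 true — not all ✓
  (7) {v3, v1, v4}: 1 true — at least one ✓
  (8) {v2, v3, v6}: 0 true — at most one ✓
  (9) {v3, v6, v5}: 1 true — exactly one ✓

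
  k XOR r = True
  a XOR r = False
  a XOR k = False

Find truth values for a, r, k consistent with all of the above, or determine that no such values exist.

Unsatisfiable

Adding constraints 1, 2, 3 mod 2: every variable appears an even number of times on the left, so the left side is 0.
But the right sides sum to 1 (mod 2). 0 ≠ 1 — the system is inconsistent.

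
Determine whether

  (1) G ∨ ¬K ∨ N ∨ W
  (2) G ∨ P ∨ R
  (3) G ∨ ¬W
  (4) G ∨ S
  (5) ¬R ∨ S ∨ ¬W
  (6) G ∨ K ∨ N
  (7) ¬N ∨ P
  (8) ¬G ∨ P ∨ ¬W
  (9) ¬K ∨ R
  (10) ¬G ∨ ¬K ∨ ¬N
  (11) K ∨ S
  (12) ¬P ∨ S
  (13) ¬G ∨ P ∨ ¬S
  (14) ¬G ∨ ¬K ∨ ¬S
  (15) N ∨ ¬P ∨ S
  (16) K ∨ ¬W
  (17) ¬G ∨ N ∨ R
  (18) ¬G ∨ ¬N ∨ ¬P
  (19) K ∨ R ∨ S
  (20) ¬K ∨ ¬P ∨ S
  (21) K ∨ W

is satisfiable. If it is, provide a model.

N: False, G: True, S: False, W: False, R: True, P: False, K: True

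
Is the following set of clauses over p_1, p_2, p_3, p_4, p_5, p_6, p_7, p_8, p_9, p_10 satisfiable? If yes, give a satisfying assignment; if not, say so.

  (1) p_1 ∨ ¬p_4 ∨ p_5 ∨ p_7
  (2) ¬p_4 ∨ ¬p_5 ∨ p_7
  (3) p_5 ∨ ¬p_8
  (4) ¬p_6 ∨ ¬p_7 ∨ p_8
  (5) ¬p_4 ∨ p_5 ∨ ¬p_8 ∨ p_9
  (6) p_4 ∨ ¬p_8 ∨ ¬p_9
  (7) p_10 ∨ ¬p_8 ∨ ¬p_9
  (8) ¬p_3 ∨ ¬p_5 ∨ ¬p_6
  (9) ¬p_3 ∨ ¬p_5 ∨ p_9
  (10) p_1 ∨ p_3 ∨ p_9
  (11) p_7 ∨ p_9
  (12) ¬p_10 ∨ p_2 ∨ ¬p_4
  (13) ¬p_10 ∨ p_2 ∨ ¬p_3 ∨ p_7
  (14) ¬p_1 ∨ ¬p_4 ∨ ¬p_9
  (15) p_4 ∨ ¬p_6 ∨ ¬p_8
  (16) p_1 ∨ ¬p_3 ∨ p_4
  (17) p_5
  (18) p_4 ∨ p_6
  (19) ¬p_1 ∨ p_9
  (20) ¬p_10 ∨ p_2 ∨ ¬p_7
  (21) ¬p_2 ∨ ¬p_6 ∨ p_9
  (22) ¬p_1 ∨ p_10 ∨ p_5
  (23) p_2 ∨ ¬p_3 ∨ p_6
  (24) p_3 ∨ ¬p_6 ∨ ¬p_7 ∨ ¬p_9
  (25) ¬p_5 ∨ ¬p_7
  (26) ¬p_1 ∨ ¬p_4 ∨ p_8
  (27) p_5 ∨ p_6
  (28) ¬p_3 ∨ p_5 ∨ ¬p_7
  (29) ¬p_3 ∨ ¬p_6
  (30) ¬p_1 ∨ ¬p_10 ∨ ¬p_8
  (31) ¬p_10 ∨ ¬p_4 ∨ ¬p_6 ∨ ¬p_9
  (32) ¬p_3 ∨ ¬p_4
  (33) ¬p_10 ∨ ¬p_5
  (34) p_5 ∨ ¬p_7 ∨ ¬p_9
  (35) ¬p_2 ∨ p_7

p_1 = False, p_2 = False, p_3 = False, p_4 = False, p_5 = True, p_6 = True, p_7 = False, p_8 = False, p_9 = True, p_10 = False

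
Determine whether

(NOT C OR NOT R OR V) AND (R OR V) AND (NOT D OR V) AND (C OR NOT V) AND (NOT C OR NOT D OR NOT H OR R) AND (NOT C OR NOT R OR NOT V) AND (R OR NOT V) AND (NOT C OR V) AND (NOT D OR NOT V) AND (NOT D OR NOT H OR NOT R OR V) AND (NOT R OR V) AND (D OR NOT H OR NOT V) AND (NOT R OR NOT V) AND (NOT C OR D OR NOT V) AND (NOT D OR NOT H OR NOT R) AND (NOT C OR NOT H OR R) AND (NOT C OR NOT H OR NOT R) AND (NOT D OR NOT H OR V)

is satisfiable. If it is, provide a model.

The formula is unsatisfiable.

Case R = True:
  (NOT R OR V) forces V = True.
  Clause (NOT R OR NOT V) is falsified — contradiction.
Case R = False:
  (R OR V) forces V = True.
  Clause (R OR NOT V) is falsified — contradiction.
Both cases fail, so the formula is unsatisfiable.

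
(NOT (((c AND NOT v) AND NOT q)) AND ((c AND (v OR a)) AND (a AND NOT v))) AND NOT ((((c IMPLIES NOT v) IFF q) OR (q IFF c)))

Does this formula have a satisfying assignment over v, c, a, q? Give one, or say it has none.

UNSATISFIABLE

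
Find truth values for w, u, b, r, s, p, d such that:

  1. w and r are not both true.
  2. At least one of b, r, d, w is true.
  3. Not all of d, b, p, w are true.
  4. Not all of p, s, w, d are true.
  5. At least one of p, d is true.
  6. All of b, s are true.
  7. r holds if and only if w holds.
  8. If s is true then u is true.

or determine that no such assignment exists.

w = False, u = True, b = True, r = False, s = True, p = True, d = False

  (1) w=F, r=F — not both ✓
  (2) {b, r, d, w}: 1 true — at least one ✓
  (3) {d, b, p, w}: 2/4 true — not all ✓
  (4) {p, s, w, d}: 2/4 true — not all ✓
  (5) {p, d}: 1 true — at least one ✓
  (6) {b, s}: all 2 true ✓
  (7) r=F, w=F — same ✓
  (8) s=T ⇒ u: T ✓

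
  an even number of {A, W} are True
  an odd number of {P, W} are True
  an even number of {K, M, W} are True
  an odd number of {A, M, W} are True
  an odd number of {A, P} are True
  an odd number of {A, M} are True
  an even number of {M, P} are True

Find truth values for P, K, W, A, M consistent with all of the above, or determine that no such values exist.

P = True, K = True, W = False, A = False, M = True

{A, W}: 0 true → even ✓
{P, W}: 1 true → odd ✓
{K, M, W}: 2 true → even ✓
{A, M, W}: 1 true → odd ✓
{A, P}: 1 true → odd ✓
{A, M}: 1 true → odd ✓
{M, P}: 2 true → even ✓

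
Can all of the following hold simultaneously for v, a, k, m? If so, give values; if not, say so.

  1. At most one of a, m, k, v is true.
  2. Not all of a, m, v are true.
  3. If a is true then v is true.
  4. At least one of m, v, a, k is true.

v=T, a=F, k=F, m=F

  (1) {a, m, k, v}: 1 true — at most one ✓
  (2) {a, m, v}: 1/3 true — not all ✓
  (3) a=F ⇒ v: vacuous ✓
  (4) {m, v, a, k}: 1 true — at least one ✓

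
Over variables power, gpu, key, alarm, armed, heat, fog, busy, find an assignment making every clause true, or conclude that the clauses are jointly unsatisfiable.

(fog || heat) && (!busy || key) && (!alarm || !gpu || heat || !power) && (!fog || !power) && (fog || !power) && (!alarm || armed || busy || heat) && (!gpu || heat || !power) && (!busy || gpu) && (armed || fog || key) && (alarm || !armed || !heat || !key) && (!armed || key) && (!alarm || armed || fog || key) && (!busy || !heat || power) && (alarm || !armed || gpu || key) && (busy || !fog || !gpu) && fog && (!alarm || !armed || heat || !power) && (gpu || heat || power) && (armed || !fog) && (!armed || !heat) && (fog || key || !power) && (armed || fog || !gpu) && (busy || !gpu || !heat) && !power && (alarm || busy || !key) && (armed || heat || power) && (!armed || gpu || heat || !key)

power = False; gpu = True; key = True; alarm = True; armed = True; heat = False; fog = True; busy = True

Unit clause (fog) forces fog = True.
In (armed || !fog) only armed is left, so armed = True.
In (!armed || !heat) only !heat is left, so heat = False.
Unit clause (!power) forces power = False.
In (!armed || key) only key is left, so key = True.
In (gpu || heat || power) only gpu is left, so gpu = True.
In (busy || !fog || !gpu) only busy is left, so busy = True.
Set alarm = True.
All clauses satisfied.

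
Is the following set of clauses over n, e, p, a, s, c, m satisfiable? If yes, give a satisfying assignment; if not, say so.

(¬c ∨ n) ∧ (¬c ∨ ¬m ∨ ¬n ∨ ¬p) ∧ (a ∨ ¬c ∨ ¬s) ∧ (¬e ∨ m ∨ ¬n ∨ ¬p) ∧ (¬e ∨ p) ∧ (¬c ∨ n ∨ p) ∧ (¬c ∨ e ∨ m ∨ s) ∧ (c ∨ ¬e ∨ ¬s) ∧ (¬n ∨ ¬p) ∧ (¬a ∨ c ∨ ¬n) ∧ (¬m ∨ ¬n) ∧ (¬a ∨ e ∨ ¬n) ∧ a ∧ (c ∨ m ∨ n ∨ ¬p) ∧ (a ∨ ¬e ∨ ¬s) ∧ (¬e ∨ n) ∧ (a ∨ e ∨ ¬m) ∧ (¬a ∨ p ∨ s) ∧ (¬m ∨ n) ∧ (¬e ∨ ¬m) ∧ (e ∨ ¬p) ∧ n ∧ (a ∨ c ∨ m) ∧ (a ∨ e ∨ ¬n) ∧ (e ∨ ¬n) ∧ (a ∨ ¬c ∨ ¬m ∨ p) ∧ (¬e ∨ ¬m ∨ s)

Case n = True:
  (¬n ∨ ¬p) forces p = False.
  (¬e ∨ p) forces e = False.
  Clause (e ∨ ¬n) is falsified — contradiction.
Case n = False:
  Clause (n) is falsified — contradiction.
Both cases fail, so the formula is unsatisfiable.

UNSATISFIABLE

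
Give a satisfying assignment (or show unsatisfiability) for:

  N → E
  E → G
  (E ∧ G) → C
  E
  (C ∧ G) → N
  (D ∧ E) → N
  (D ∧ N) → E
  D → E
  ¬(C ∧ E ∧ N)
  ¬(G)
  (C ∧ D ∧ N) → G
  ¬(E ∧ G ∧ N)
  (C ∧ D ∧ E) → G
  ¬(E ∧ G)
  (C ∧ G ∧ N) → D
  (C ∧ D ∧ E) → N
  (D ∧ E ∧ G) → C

UNSATISFIABLE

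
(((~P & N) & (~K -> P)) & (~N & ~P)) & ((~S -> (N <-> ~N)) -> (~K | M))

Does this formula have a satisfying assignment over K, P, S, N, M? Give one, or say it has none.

Case N = True: the conjunct ~N is False.
Case N = False: the conjunct N is False.
Both cases fail — unsatisfiable.

UNSATISFIABLE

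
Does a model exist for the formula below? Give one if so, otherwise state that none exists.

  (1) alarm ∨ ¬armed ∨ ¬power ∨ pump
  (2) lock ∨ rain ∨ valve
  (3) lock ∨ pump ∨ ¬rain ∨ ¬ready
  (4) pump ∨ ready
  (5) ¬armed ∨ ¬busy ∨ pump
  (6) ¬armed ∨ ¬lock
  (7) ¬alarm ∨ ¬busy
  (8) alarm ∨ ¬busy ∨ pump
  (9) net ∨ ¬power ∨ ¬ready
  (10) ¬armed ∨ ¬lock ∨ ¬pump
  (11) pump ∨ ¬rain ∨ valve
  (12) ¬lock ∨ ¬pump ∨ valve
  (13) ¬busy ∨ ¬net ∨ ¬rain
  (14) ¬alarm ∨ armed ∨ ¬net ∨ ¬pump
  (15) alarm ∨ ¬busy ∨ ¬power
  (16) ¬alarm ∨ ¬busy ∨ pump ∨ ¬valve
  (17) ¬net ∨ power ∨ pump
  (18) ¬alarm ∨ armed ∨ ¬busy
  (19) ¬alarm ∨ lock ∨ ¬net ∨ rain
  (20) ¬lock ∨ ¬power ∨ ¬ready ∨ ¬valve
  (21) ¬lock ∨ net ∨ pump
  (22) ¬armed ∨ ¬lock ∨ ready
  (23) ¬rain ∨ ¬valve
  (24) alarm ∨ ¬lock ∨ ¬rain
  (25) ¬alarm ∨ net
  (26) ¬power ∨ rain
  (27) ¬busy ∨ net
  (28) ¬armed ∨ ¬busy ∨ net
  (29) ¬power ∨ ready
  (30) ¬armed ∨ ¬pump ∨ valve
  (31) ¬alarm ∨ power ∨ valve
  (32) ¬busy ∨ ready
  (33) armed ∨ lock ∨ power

lock: True; net: False; busy: False; valve: True; alarm: False; pump: True; power: False; ready: False; rain: False; armed: False

Set lock = True.
  then (¬armed ∨ ¬lock) forces armed = False.
Set net = False.
  then (¬lock ∨ net ∨ pump) forces pump = True.
  then (¬alarm ∨ net) forces alarm = False.
  then (¬busy ∨ net) forces busy = False.
  then (¬lock ∨ ¬pump ∨ valve) forces valve = True.
  then (¬rain ∨ ¬valve) forces rain = False.
  then (¬power ∨ rain) forces power = False.
Set ready = False.
All clauses satisfied.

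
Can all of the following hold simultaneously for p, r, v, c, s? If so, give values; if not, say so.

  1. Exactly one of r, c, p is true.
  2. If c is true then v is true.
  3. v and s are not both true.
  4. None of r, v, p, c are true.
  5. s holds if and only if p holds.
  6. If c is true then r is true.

Case p = True:
  Constraint (4) is violated (p=T) — contradiction.
Case p = False:
  (4) forces r = False.
  (1) with r=F, p=F forces c = True.
  Constraint (4) is violated (c=T) — contradiction.
Both cases fail — unsatisfiable.

The formula is unsatisfiable.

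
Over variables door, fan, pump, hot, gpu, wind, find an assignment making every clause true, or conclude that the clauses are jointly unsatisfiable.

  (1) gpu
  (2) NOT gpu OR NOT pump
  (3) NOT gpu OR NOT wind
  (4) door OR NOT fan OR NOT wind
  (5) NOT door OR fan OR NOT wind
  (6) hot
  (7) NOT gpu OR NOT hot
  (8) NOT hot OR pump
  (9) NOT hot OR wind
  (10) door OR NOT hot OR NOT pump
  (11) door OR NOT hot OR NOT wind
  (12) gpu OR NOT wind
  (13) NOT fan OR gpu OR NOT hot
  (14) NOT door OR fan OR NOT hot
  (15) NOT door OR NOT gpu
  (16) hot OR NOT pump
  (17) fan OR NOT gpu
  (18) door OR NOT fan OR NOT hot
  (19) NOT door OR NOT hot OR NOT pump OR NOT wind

Case hot = True:
  (gpu) forces gpu = True.
  Clause (NOT gpu OR NOT hot) is falsified — contradiction.
Case hot = False:
  Clause (hot) is falsified — contradiction.
Both cases fail, so the formula is unsatisfiable.

Unsatisfiable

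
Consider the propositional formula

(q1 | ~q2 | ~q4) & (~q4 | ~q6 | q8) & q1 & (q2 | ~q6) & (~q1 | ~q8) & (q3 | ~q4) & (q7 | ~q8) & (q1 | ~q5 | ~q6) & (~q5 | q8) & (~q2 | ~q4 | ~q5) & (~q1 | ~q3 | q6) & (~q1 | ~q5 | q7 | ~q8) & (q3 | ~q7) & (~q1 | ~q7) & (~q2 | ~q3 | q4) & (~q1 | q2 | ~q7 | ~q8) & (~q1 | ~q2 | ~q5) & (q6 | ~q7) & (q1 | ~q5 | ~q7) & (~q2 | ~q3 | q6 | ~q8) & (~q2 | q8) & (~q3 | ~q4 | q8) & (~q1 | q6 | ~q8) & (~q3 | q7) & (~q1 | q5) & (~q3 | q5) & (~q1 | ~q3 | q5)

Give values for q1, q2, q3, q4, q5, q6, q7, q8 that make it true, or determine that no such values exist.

UNSATISFIABLE

Case q1 = True:
  (~q1 | ~q8) forces q8 = False.
  (~q5 | q8) forces q5 = False.
  Clause (~q1 | q5) is falsified — contradiction.
Case q1 = False:
  Clause (q1) is falsified — contradiction.
Both cases fail, so the formula is unsatisfiable.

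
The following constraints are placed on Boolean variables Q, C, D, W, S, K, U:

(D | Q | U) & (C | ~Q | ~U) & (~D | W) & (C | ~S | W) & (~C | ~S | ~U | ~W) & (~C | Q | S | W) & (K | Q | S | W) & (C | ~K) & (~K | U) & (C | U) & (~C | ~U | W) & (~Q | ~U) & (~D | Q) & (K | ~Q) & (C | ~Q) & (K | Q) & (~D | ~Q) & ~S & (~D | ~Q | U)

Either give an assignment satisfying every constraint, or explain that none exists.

Unit clause (~S) forces S = False.
Try Q = True:
  (~Q | ~U) forces U = False.
  (~K | U) forces K = False.
  clause (K | ~Q) is falsified — backtrack.
So Q = False.
  then (~D | Q) forces D = False.
  then (K | Q) forces K = True.
  then (D | Q | U) forces U = True.
  then (C | ~K) forces C = True.
  then (~C | ~U | W) forces W = True.
All clauses satisfied.

Q: False, C: True, D: False, W: True, S: False, K: True, U: True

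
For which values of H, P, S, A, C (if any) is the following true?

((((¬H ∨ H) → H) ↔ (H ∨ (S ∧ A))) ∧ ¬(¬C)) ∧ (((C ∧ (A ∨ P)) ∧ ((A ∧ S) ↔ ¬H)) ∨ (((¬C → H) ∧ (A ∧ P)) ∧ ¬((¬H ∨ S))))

H = True, P = True, S = False, A = False, C = True

  (((¬H ∨ H) → H) ↔ (H ∨ (S ∧ A))) ∧ ¬(¬C) = True
    ((¬H ∨ H) → H) ↔ (H ∨ (S ∧ A)) = True
      (¬H ∨ H) → H = True
        ¬H ∨ H = True
          ¬H = False
      H ∨ (S ∧ A) = True
        S ∧ A = False
    ¬(¬C) = True
      ¬C = False
  ((C ∧ (A ∨ P)) ∧ ((A ∧ S) ↔ ¬H)) ∨ (((¬C → H) ∧ (A ∧ P)) ∧ ¬((¬H ∨ S))) = True
    (C ∧ (A ∨ P)) ∧ ((A ∧ S) ↔ ¬H) = True
      C ∧ (A ∨ P) = True
        A ∨ P = True
      (A ∧ S) ↔ ¬H = True
        A ∧ S = False
        ¬H = False
    ((¬C → H) ∧ (A ∧ P)) ∧ ¬((¬H ∨ S)) = False
      (¬C → H) ∧ (A ∧ P) = False
        ¬C → H = True
          ¬C = False
        A ∧ P = False
      ¬((¬H ∨ S)) = True
        ¬H ∨ S = False
          ¬H = False
Both conjuncts True, so the formula holds.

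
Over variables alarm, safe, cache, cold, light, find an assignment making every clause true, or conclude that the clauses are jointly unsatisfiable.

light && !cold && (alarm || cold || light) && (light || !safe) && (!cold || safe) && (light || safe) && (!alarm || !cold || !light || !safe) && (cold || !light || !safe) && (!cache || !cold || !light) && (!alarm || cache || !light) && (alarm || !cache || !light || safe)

alarm=F; safe=F; cache=F; cold=F; light=T

Unit clause (light) forces light = True.
Unit clause (!cold) forces cold = False.
In (cold || !light || !safe) only !safe is left, so safe = False.
Set alarm = False.
  then (alarm || !cache || !light || safe) forces cache = False.
All clauses satisfied.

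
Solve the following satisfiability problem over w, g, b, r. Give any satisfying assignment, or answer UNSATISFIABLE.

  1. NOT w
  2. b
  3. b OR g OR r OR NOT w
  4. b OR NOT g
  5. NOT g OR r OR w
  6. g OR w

Unit clause (NOT w) forces w = False.
Unit clause (b) forces b = True.
In (g OR w) only g is left, so g = True.
In (NOT g OR r OR w) only r is left, so r = True.
Check each clause:
  (NOT w): NOT w holds.
  (b): b holds.
  (b OR g OR r OR NOT w): b holds.
  (b OR NOT g): b holds.
  (NOT g OR r OR w): r holds.
  (g OR w): g holds.
All clauses satisfied.

w: False, g: True, b: True, r: True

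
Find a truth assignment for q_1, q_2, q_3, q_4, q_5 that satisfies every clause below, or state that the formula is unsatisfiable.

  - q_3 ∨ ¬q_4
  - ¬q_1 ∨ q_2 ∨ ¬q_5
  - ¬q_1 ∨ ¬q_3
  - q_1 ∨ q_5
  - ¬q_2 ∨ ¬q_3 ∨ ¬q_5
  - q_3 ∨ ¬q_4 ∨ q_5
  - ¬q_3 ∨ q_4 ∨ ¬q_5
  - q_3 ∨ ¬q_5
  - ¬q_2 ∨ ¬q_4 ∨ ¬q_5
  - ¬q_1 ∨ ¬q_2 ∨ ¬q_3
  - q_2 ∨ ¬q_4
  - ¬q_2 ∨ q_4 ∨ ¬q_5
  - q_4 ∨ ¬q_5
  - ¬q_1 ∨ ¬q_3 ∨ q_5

q_1 = True; q_2 = False; q_3 = False; q_4 = False; q_5 = False

Try q_1 = False:
  (q_1 ∨ q_5) forces q_5 = True.
  (q_3 ∨ ¬q_5) forces q_3 = True.
  (¬q_2 ∨ ¬q_3 ∨ ¬q_5) forces q_2 = False.
  (¬q_3 ∨ q_4 ∨ ¬q_5) forces q_4 = True.
  clause (q_2 ∨ ¬q_4) is falsified — backtrack.
So q_1 = True.
  then (¬q_1 ∨ ¬q_3) forces q_3 = False.
  then (q_3 ∨ ¬q_5) forces q_5 = False.
  then (q_3 ∨ ¬q_4) forces q_4 = False.
Set q_2 = False.
All clauses satisfied.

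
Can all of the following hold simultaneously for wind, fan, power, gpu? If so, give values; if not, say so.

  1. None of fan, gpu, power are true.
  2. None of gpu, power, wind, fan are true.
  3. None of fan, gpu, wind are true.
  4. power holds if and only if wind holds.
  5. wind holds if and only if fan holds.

wind=F, fan=F, power=F, gpu=F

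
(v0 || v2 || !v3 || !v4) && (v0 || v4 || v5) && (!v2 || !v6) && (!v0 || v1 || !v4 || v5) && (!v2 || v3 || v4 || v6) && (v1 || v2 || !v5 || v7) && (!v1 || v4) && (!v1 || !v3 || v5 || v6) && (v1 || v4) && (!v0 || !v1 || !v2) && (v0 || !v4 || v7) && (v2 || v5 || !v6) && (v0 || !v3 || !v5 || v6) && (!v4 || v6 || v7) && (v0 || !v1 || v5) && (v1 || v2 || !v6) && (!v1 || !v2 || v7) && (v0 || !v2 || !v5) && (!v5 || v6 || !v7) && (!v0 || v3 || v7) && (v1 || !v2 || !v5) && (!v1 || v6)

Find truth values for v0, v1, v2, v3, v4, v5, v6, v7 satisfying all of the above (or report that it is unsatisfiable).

v0 = True, v1 = True, v2 = False, v3 = True, v4 = True, v5 = True, v6 = True, v7 = False

Set v0 = True.
Set v1 = True.
  then (!v1 || v4) forces v4 = True.
  then (!v0 || !v1 || !v2) forces v2 = False.
  then (!v1 || v6) forces v6 = True.
  then (v2 || v5 || !v6) forces v5 = True.
Set v3 = True.
Set v7 = False.
All clauses satisfied.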